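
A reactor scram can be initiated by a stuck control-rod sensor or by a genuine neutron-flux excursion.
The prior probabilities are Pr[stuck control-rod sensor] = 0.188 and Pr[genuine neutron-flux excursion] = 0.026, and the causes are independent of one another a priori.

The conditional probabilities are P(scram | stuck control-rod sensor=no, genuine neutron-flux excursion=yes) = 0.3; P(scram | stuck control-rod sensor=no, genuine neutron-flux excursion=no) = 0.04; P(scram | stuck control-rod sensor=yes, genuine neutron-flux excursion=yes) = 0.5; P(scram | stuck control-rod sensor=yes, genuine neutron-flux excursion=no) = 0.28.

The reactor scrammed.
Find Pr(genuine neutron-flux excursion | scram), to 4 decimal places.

Pr(genuine neutron-flux excursion | scram) ≈ 0.0957

Enumerate the 4 (stuck control-rod sensor, genuine neutron-flux excursion) configurations and weight by the priors:
  P(scram) = 0.04×0.812×0.974 + 0.3×0.812×0.026 + 0.28×0.188×0.974 + 0.5×0.188×0.026
        = 0.031636 + 0.006334 + 0.051271 + 0.002444 = 0.091685
Keeping only the genuine neutron-flux excursion-present terms gives 0.008778, so
  P(genuine neutron-flux excursion | scram) = 0.008778 / 0.091685 ≈ 0.0957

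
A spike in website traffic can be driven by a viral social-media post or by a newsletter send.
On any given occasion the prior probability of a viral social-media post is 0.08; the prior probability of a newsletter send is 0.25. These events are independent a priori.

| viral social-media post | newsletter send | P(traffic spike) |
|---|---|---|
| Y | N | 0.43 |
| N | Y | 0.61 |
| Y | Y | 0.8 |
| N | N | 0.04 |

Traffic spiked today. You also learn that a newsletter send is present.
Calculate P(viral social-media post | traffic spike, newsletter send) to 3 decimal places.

Sum P(traffic spike|·) weighted by the priors over both values of viral social-media post:
  P(traffic spike | newsletter send) = 0.61·0.92 + 0.8·0.08
        = 0.561200 + 0.064000 = 0.625200
Keeping only the viral social-media post-present terms gives 0.064000, so
  P(viral social-media post | traffic spike, newsletter send) = 0.064000 / 0.625200 ≈ 0.102

P(viral social-media post | traffic spike, newsletter send) ≈ 0.102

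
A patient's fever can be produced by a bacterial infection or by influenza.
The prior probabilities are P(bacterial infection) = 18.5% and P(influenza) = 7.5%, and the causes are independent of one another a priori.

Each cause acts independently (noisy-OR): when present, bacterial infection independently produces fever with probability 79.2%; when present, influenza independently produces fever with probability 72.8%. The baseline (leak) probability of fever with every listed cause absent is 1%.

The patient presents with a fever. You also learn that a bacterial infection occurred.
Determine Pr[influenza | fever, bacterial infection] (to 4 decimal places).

Pr[influenza | fever, bacterial infection] ≈ 0.0879

Under noisy-OR, P(fever | causes) = 1 − (1−0.01)·∏(1−qᵢ) over the active causes.
P(fever | bacterial infection) = 0.79408×0.925 + 0.94399×0.075 = 0.734524 + 0.070799 = 0.805323
The influenza-present share is 0.94399×0.075 = 0.070799.
P(influenza | fever, bacterial infection) = 0.070799 / 0.805323 ≈ 0.0879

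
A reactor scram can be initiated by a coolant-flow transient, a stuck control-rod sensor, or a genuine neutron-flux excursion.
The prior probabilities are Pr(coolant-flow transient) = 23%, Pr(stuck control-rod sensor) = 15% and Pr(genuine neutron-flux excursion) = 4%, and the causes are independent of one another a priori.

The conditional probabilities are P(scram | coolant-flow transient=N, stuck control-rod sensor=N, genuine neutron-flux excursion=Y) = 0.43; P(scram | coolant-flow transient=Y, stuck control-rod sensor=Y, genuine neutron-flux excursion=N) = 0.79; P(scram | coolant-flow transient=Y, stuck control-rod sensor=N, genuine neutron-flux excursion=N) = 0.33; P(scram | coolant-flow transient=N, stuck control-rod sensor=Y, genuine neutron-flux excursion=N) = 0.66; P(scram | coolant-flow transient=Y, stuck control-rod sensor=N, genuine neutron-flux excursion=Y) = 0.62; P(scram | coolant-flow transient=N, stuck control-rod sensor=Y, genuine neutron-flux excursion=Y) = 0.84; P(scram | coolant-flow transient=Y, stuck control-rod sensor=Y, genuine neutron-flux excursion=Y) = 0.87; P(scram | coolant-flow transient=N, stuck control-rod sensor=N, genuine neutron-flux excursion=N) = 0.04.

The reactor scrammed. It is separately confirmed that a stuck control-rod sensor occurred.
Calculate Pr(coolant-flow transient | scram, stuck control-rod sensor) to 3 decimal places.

Enumerate the 4 (coolant-flow transient, genuine neutron-flux excursion) configurations and weight by the priors:
  P(scram | stuck control-rod sensor) = 0.66*0.77*0.96 + 0.84*0.77*0.04 + 0.79*0.23*0.96 + 0.87*0.23*0.04
        = 0.487872 + 0.025872 + 0.174432 + 0.008004 = 0.696180
Keeping only the coolant-flow transient-present terms gives 0.182436, so
  P(coolant-flow transient | scram, stuck control-rod sensor) = 0.182436 / 0.696180 ≈ 0.262

Pr(coolant-flow transient | scram, stuck control-rod sensor) ≈ 0.262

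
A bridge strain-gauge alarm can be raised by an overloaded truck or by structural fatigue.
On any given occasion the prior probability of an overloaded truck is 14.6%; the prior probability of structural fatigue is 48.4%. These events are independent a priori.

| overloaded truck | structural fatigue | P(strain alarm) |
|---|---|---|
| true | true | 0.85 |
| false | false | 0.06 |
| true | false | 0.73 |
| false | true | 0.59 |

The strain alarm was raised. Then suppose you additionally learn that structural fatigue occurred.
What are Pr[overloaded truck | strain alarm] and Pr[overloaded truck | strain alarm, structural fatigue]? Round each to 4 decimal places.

Numerator (weight on configurations with overloaded truck): 0.054995 + 0.060064 = 0.115059
Denominator P(strain alarm): 0.06·0.854·0.516 + 0.59·0.854·0.484 + 0.73·0.146·0.516 + 0.85·0.146·0.484 = 0.385367
P(overloaded truck | strain alarm) = 0.115059/0.385367 ≈ 0.2986

Now condition on the additional information:
P(strain alarm | structural fatigue) = 0.59×0.854 + 0.85×0.146 = 0.503860 + 0.124100 = 0.627960
Of this, 0.124100 comes from 0.85×0.146 (the overloaded truck=true cases).
Hence the posterior is 0.124100/0.627960 ≈ 0.1976.
The drop from 0.2986 to 0.1976 is the explaining-away (discounting) effect.

Pr[overloaded truck | strain alarm] ≈ 0.2986; Pr[overloaded truck | strain alarm, structural fatigue] ≈ 0.1976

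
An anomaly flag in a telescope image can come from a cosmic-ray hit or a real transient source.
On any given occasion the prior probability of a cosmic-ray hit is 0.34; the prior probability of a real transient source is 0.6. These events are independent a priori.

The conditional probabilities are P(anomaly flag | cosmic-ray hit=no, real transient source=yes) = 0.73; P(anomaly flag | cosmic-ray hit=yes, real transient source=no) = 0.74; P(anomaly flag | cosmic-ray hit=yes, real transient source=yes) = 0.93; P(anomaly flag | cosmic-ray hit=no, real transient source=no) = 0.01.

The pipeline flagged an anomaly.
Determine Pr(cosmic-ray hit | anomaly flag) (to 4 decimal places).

Pr(cosmic-ray hit | anomaly flag) ≈ 0.4988

P(anomaly flag) = 0.01·0.66·0.4 + 0.73·0.66·0.6 + 0.74·0.34·0.4 + 0.93·0.34·0.6 = 0.002640 + 0.289080 + 0.100640 + 0.189720 = 0.582080
Restricting to configurations with cosmic-ray hit present: 0.100640 + 0.189720 = 0.290360.
Hence the posterior is 0.290360/0.582080 ≈ 0.4988.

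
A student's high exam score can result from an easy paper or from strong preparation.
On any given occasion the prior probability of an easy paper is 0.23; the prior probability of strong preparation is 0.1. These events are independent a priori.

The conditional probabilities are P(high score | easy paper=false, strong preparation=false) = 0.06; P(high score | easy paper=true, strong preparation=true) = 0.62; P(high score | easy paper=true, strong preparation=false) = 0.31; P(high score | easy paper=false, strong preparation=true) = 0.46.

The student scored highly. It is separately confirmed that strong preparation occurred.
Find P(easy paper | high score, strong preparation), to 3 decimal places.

P(high score | strong preparation) = 0.46×0.77 + 0.62×0.23 = 0.354200 + 0.142600 = 0.496800
Of this, 0.142600 comes from 0.62×0.23 (the easy paper=true cases).
P(easy paper | high score, strong preparation) = 0.142600 / 0.496800 ≈ 0.287

P(easy paper | high score, strong preparation) ≈ 0.287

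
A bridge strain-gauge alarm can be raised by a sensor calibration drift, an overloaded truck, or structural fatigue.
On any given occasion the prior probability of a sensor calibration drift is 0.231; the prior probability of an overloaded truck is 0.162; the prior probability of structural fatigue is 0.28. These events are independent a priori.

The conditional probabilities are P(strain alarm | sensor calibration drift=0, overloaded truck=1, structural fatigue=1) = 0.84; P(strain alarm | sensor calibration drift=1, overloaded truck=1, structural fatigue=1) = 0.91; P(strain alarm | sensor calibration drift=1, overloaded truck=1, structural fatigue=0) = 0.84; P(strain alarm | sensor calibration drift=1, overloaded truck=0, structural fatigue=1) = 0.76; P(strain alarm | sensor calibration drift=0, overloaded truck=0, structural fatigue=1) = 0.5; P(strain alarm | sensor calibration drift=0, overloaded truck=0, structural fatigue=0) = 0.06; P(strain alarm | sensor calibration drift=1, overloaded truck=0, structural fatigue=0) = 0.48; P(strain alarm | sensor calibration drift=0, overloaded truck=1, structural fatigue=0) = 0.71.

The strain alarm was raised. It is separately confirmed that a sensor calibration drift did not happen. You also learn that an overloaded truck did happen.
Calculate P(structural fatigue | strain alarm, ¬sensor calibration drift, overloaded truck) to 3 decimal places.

P(structural fatigue | strain alarm, ¬sensor calibration drift, overloaded truck) ≈ 0.315

P(strain alarm | ¬sensor calibration drift, overloaded truck) = 0.71×0.72 + 0.84×0.28 = 0.511200 + 0.235200 = 0.746400
Restricting to configurations with structural fatigue present: 0.84×0.28 = 0.235200.
P(structural fatigue | strain alarm, ¬sensor calibration drift, overloaded truck) = 0.235200 / 0.746400 ≈ 0.315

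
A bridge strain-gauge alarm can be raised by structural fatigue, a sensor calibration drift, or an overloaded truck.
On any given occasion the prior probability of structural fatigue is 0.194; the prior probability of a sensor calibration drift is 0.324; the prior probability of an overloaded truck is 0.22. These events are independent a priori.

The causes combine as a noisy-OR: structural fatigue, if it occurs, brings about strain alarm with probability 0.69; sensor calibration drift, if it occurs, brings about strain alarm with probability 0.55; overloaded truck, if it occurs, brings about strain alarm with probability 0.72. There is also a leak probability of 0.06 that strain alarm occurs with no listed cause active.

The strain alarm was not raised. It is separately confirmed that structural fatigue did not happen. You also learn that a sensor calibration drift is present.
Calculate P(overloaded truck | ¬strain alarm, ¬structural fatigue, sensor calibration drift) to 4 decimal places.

P(overloaded truck | ¬strain alarm, ¬structural fatigue, sensor calibration drift) ≈ 0.0732

Under noisy-OR, P(strain alarm | causes) = 1 − (1−0.06)·∏(1−qᵢ) over the active causes.
P(¬strain alarm | ¬structural fatigue, sensor calibration drift) = 0.423*0.78 + 0.11844*0.22 = 0.329940 + 0.026057 = 0.355997
The overloaded truck-present share is 0.11844*0.22 = 0.026057.
P(overloaded truck | ¬strain alarm, ¬structural fatigue, sensor calibration drift) = 0.026057 / 0.355997 ≈ 0.0732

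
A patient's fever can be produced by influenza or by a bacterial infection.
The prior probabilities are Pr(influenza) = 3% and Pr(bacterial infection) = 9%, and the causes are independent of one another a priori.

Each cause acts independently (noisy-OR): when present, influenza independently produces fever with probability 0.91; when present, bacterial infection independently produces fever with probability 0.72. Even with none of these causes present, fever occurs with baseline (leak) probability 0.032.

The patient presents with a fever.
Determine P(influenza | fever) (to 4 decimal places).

Under noisy-OR, P(fever | causes) = 1 − (1−0.032)·∏(1−qᵢ) over the active causes.
Numerator (weight on configurations with influenza): 0.024922 + 0.002634 = 0.027556
Denominator P(fever): 0.032×0.97×0.91 + 0.72896×0.97×0.09 + 0.91288×0.03×0.91 + 0.975606×0.03×0.09 = 0.119440
P(influenza | fever) = 0.027556/0.119440 ≈ 0.2307

P(influenza | fever) ≈ 0.2307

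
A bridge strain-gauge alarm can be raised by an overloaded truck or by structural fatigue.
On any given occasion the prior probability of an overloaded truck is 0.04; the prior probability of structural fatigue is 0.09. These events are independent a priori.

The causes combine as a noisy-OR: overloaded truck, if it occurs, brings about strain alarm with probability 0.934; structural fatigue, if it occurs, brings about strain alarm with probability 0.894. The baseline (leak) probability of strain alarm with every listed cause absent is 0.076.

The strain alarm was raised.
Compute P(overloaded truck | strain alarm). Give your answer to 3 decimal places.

Under noisy-OR, P(strain alarm | causes) = 1 − (1−0.076)·∏(1−qᵢ) over the active causes.
P(strain alarm) = 0.076·0.96·0.91 + 0.902056·0.96·0.09 + 0.939016·0.04·0.91 + 0.993536·0.04·0.09 = 0.066394 + 0.077938 + 0.034180 + 0.003577 = 0.182089
Restricting to configurations with overloaded truck present: 0.034180 + 0.003577 = 0.037757.
Hence the posterior is 0.037757/0.182089 ≈ 0.207.

P(overloaded truck | strain alarm) ≈ 0.207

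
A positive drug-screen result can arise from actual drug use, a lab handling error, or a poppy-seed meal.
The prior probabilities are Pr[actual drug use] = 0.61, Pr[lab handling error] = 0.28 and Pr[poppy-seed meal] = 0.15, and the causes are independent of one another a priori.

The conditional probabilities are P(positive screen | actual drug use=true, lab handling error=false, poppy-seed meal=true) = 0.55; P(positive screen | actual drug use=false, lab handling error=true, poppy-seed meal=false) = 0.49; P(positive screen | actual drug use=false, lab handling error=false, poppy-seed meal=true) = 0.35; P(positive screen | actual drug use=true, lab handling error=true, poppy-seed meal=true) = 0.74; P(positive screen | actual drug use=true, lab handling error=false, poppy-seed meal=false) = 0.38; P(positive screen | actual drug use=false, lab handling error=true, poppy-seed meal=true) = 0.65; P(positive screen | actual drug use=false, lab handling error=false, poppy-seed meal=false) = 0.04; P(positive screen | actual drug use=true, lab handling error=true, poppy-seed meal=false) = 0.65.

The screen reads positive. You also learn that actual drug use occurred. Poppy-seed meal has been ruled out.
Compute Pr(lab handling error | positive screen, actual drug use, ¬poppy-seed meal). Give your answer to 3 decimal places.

Pr(lab handling error | positive screen, actual drug use, ¬poppy-seed meal) ≈ 0.399

P(positive screen | actual drug use, ¬poppy-seed meal) = 0.38*0.72 + 0.65*0.28 = 0.273600 + 0.182000 = 0.455600
Of this, 0.182000 comes from 0.65*0.28 (the lab handling error=true cases).
Hence the posterior is 0.182000/0.455600 ≈ 0.399.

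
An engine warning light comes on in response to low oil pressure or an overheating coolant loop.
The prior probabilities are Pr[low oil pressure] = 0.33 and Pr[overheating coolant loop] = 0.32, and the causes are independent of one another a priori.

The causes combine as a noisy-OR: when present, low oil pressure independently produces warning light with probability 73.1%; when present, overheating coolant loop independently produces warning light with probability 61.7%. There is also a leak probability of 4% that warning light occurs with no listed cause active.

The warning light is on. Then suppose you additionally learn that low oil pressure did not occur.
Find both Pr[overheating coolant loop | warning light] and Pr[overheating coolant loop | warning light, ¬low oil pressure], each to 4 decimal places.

Pr[overheating coolant loop | warning light] ≈ 0.5554; Pr[overheating coolant loop | warning light, ¬low oil pressure] ≈ 0.8815

Under noisy-OR, P(warning light | causes) = 1 − (1−0.04)·∏(1−qᵢ) over the active causes.
Weight on overheating coolant loop=true, given the evidence: 0.135569 + 0.095156 = 0.230725
Normalizer over all consistent configurations: 0.04×0.67×0.68 + 0.63232×0.67×0.32 + 0.74176×0.33×0.68 + 0.901094×0.33×0.32 = 0.415400
Posterior = 0.230725 / 0.415400 ≈ 0.5554

Now condition on the additional information:
P(warning light | ¬low oil pressure) = 0.04×0.68 + 0.63232×0.32 = 0.027200 + 0.202342 = 0.229542
Of this, 0.202342 comes from 0.63232×0.32 (the overheating coolant loop=true cases).
Hence the posterior is 0.202342/0.229542 ≈ 0.8815.
With low oil pressure excluded, overheating coolant loop must carry more of the explanatory weight for the warning light.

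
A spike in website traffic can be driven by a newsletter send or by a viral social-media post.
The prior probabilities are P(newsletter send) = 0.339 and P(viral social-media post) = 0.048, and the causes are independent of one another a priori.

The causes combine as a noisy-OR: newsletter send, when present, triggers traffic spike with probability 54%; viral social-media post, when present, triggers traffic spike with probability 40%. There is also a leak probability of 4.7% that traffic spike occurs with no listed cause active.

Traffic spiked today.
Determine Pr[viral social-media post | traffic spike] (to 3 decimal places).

Pr[viral social-media post | traffic spike] ≈ 0.108

Under noisy-OR, P(traffic spike | causes) = 1 − (1−0.047)·∏(1−qᵢ) over the active causes.
Weight on viral social-media post=true, given the evidence: 0.013586 + 0.011992 = 0.025578
The normalizing constant is 0.047*0.661*0.952 + 0.4282*0.661*0.048 + 0.56162*0.339*0.952 + 0.736972*0.339*0.048 = 0.236404
Posterior = 0.025578 / 0.236404 ≈ 0.108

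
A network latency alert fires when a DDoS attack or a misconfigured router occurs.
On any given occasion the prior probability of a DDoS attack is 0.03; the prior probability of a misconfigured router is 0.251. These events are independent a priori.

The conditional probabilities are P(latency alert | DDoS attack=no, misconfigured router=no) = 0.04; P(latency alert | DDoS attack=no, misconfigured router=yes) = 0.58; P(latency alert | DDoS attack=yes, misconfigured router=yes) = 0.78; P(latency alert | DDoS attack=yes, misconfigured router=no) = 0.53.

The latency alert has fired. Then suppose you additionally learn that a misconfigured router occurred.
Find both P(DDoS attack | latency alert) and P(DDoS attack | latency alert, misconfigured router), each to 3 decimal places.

P(latency alert) = 0.04*0.97*0.749 + 0.58*0.97*0.251 + 0.53*0.03*0.749 + 0.78*0.03*0.251 = 0.029061 + 0.141213 + 0.011909 + 0.005873 = 0.188056
Of this, 0.017782 comes from 0.011909 + 0.005873 (the DDoS attack=true cases).
So P(DDoS attack | latency alert) = 0.017782/0.188056 ≈ 0.095.

Now also conditioning on misconfigured router=true:
P(latency alert | misconfigured router) = 0.58*0.97 + 0.78*0.03 = 0.562600 + 0.023400 = 0.586000
Of this, 0.023400 comes from 0.78*0.03 (the DDoS attack=true cases).
P(DDoS attack | latency alert, misconfigured router) = 0.023400 / 0.586000 ≈ 0.040

P(DDoS attack | latency alert) ≈ 0.095; P(DDoS attack | latency alert, misconfigured router) ≈ 0.040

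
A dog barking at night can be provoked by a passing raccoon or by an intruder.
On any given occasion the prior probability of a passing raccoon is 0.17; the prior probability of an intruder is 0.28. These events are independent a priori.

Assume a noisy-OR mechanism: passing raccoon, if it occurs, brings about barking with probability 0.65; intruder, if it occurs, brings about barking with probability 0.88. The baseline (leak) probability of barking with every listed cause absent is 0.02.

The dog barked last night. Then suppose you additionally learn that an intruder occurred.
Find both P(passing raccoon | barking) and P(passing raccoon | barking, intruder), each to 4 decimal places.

P(passing raccoon | barking) ≈ 0.3674; P(passing raccoon | barking, intruder) ≈ 0.1820

Under noisy-OR, P(barking | causes) = 1 − (1−0.02)·∏(1−qᵢ) over the active causes.
Weight on passing raccoon=true, given the evidence: 0.080417 + 0.045641 = 0.126058
Denominator P(barking): 0.02·0.83·0.72 + 0.8824·0.83·0.28 + 0.657·0.17·0.72 + 0.95884·0.17·0.28 = 0.343080
Posterior = 0.126058 / 0.343080 ≈ 0.3674

Now condition on the additional information:
By total probability over both values of passing raccoon:
  P(barking | intruder) = 0.8824·0.83 + 0.95884·0.17
        = 0.732392 + 0.163003 = 0.895395
The terms with passing raccoon present sum to 0.163003, so
  P(passing raccoon | barking, intruder) = 0.163003 / 0.895395 ≈ 0.1820
Conditioning on intruder lowers the posterior on passing raccoon: the classic explaining-away effect in a common-effect structure.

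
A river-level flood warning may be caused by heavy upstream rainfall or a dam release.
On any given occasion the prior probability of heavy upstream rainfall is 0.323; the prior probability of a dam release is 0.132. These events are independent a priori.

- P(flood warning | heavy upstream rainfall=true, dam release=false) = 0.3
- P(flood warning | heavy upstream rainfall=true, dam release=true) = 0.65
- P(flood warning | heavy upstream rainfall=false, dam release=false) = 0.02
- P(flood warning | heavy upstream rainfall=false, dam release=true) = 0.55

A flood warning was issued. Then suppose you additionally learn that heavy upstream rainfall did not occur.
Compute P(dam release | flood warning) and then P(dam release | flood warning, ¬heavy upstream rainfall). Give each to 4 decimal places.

P(dam release | flood warning) ≈ 0.4450; P(dam release | flood warning, ¬heavy upstream rainfall) ≈ 0.8070

Weight on dam release=true, given the evidence: 0.049150 + 0.027713 = 0.076863
The normalizing constant is 0.02×0.677×0.868 + 0.55×0.677×0.132 + 0.3×0.323×0.868 + 0.65×0.323×0.132 = 0.172725
Posterior = 0.076863 / 0.172725 ≈ 0.4450

With the extra evidence:
P(flood warning | ¬heavy upstream rainfall) = 0.02*0.868 + 0.55*0.132 = 0.017360 + 0.072600 = 0.089960
Of this, 0.072600 comes from 0.55*0.132 (the dam release=true cases).
P(dam release | flood warning, ¬heavy upstream rainfall) = 0.072600 / 0.089960 ≈ 0.8070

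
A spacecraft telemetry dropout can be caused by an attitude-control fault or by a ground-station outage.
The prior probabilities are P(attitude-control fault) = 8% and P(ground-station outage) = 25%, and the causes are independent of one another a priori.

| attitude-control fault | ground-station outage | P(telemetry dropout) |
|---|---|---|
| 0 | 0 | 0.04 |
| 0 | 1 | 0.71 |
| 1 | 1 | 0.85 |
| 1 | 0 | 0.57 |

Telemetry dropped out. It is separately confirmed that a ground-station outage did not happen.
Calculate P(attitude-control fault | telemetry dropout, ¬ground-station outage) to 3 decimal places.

P(attitude-control fault | telemetry dropout, ¬ground-station outage) ≈ 0.553

P(telemetry dropout | ¬ground-station outage) = 0.04·0.92 + 0.57·0.08 = 0.036800 + 0.045600 = 0.082400
Restricting to configurations with attitude-control fault present: 0.57·0.08 = 0.045600.
P(attitude-control fault | telemetry dropout, ¬ground-station outage) = 0.045600 / 0.082400 ≈ 0.553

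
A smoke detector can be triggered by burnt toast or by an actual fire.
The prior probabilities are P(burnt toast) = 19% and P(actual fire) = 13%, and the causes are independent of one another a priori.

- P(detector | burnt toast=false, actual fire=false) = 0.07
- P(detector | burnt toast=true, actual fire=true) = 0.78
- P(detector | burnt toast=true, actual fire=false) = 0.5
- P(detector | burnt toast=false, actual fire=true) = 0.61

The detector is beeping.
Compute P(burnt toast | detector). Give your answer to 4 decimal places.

By total probability over the 4 (burnt toast, actual fire) configurations:
  P(detector) = 0.07×0.81×0.87 + 0.61×0.81×0.13 + 0.5×0.19×0.87 + 0.78×0.19×0.13
        = 0.049329 + 0.064233 + 0.082650 + 0.019266 = 0.215478
The terms with burnt toast present sum to 0.101916, so
  P(burnt toast | detector) = 0.101916 / 0.215478 ≈ 0.4730

P(burnt toast | detector) ≈ 0.4730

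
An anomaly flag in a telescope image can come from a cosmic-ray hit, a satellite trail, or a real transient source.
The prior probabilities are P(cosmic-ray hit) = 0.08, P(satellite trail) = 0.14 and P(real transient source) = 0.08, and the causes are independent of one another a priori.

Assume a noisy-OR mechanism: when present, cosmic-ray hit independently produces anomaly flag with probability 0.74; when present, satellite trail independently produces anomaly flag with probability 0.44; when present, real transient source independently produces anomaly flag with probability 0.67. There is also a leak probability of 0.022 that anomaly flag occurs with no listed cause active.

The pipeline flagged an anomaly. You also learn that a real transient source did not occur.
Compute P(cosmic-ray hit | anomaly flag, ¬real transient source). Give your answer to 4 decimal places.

Under noisy-OR, P(anomaly flag | causes) = 1 − (1−0.022)·∏(1−qᵢ) over the active causes.
Weight on cosmic-ray hit=true, given the evidence: 0.051306 + 0.009605 = 0.060911
Normalizer over all consistent configurations: 0.022·0.92·0.86 + 0.45232·0.92·0.14 + 0.74572·0.08·0.86 + 0.857603·0.08·0.14 = 0.136576
P(cosmic-ray hit | anomaly flag, ¬real transient source) = 0.060911/0.136576 ≈ 0.4460

P(cosmic-ray hit | anomaly flag, ¬real transient source) ≈ 0.4460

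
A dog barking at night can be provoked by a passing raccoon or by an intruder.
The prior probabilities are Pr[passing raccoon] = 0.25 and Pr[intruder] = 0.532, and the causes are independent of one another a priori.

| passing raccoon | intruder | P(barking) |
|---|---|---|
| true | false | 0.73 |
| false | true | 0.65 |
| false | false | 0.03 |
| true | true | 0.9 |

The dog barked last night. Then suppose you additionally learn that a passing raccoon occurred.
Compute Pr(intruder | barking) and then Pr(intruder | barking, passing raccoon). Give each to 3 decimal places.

Pr(intruder | barking) ≈ 0.798; Pr(intruder | barking, passing raccoon) ≈ 0.584

P(barking) = 0.03·0.75·0.468 + 0.65·0.75·0.532 + 0.73·0.25·0.468 + 0.9·0.25·0.532 = 0.010530 + 0.259350 + 0.085410 + 0.119700 = 0.474990
Restricting to configurations with intruder present: 0.259350 + 0.119700 = 0.379050.
So P(intruder | barking) = 0.379050/0.474990 ≈ 0.798.

Now condition on the additional information:
Sum P(barking|·) weighted by the priors over both values of intruder:
  P(barking | passing raccoon) = 0.73*0.468 + 0.9*0.532
        = 0.341640 + 0.478800 = 0.820440
Configurations with intruder contribute 0.478800, so
  P(intruder | barking, passing raccoon) = 0.478800 / 0.820440 ≈ 0.584
The drop from 0.798 to 0.584 is the explaining-away (discounting) effect.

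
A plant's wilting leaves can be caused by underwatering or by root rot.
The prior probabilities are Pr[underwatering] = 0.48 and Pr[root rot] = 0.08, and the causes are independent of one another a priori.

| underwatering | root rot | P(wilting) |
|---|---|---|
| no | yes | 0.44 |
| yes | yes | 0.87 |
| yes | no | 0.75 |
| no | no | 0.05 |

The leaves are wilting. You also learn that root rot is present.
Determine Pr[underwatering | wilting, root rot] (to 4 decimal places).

For the numerator, keep only underwatering=true terms: 0.87×0.48 = 0.417600
The normalizing constant is 0.44×0.52 + 0.87×0.48 = 0.646400
P(underwatering | wilting, root rot) = 0.417600/0.646400 ≈ 0.6460

Pr[underwatering | wilting, root rot] ≈ 0.6460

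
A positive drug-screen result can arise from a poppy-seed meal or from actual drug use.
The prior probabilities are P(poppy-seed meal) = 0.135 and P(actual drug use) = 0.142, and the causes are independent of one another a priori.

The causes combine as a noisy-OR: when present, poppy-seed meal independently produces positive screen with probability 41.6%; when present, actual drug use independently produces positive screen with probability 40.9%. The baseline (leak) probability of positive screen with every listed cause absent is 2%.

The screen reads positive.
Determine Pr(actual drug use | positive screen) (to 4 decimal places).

Under noisy-OR, P(positive screen | causes) = 1 − (1−0.02)·∏(1−qᵢ) over the active causes.
Weight on actual drug use=true, given the evidence: 0.051689 + 0.012686 = 0.064375
The normalizing constant is 0.02×0.865×0.858 + 0.42082×0.865×0.142 + 0.42768×0.135×0.858 + 0.661759×0.135×0.142 = 0.128756
Posterior = 0.064375 / 0.128756 ≈ 0.5000

Pr(actual drug use | positive screen) ≈ 0.5000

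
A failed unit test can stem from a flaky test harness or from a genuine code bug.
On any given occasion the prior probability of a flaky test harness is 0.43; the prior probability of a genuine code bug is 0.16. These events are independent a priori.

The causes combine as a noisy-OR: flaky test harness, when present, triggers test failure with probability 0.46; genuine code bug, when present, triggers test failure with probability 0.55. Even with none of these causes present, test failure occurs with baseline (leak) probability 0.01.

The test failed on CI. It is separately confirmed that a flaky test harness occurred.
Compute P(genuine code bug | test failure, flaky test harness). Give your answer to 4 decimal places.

Under noisy-OR, P(test failure | causes) = 1 − (1−0.01)·∏(1−qᵢ) over the active causes.
Enumerate both values of genuine code bug and weight by the priors:
  P(test failure | flaky test harness) = 0.4654×0.84 + 0.75943×0.16
        = 0.390936 + 0.121509 = 0.512445
Configurations with genuine code bug contribute 0.121509, so
  P(genuine code bug | test failure, flaky test harness) = 0.121509 / 0.512445 ≈ 0.2371

P(genuine code bug | test failure, flaky test harness) ≈ 0.2371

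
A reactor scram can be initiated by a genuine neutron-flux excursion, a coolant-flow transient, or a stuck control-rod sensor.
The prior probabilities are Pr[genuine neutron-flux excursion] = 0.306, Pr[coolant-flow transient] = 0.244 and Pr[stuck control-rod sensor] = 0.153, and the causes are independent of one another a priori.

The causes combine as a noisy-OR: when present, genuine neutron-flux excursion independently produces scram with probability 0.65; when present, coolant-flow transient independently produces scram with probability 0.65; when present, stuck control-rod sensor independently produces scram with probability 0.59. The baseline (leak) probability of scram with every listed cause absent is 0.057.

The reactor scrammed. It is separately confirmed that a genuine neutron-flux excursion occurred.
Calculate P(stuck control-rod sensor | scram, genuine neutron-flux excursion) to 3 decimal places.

P(stuck control-rod sensor | scram, genuine neutron-flux excursion) ≈ 0.181

Under noisy-OR, P(scram | causes) = 1 − (1−0.057)·∏(1−qᵢ) over the active causes.
P(scram | genuine neutron-flux excursion) = 0.66995*0.756*0.847 + 0.86468*0.756*0.153 + 0.884483*0.244*0.847 + 0.952638*0.244*0.153 = 0.428990 + 0.100016 + 0.182794 + 0.035564 = 0.747364
Of this, 0.135580 comes from 0.100016 + 0.035564 (the stuck control-rod sensor=true cases).
So P(stuck control-rod sensor | scram, genuine neutron-flux excursion) = 0.135580/0.747364 ≈ 0.181.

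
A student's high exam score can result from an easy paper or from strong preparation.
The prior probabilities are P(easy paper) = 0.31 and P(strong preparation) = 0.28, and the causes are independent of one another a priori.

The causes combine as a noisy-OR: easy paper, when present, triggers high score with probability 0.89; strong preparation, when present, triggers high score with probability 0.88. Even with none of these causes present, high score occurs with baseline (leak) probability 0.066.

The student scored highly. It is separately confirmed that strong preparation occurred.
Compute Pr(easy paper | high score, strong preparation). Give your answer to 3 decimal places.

Pr(easy paper | high score, strong preparation) ≈ 0.333

Under noisy-OR, P(high score | causes) = 1 − (1−0.066)·∏(1−qᵢ) over the active causes.
Weight on easy paper=true, given the evidence: 0.987671*0.31 = 0.306178
Denominator P(high score | strong preparation): 0.88792*0.69 + 0.987671*0.31 = 0.918843
P(easy paper | high score, strong preparation) = 0.306178/0.918843 ≈ 0.333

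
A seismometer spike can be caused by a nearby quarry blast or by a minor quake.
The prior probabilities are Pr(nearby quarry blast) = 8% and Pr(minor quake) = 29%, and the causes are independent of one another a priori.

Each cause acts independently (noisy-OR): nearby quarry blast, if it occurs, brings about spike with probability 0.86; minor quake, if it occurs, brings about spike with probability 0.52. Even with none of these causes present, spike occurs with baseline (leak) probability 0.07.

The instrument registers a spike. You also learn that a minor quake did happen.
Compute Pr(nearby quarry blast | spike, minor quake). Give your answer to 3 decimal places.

Under noisy-OR, P(spike | causes) = 1 − (1−0.07)·∏(1−qᵢ) over the active causes.
Numerator (weight on configurations with nearby quarry blast): 0.937504*0.08 = 0.075000
Denominator P(spike | minor quake): 0.5536*0.92 + 0.937504*0.08 = 0.584312
Posterior = 0.075000 / 0.584312 ≈ 0.128

Pr(nearby quarry blast | spike, minor quake) ≈ 0.128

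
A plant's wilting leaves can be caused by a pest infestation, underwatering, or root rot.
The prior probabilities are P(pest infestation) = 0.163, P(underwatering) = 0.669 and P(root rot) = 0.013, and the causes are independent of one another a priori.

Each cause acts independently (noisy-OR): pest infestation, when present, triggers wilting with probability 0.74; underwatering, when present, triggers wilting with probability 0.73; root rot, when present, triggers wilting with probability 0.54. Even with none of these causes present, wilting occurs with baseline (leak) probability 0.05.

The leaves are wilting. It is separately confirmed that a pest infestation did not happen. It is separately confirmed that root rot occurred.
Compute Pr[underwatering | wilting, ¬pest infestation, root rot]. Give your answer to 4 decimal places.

Pr[underwatering | wilting, ¬pest infestation, root rot] ≈ 0.7600

Under noisy-OR, P(wilting | causes) = 1 − (1−0.05)·∏(1−qᵢ) over the active causes.
Enumerate both values of underwatering and weight by the priors:
  P(wilting | ¬pest infestation, root rot) = 0.563·0.331 + 0.88201·0.669
        = 0.186353 + 0.590065 = 0.776418
The terms with underwatering present sum to 0.590065, so
  P(underwatering | wilting, ¬pest infestation, root rot) = 0.590065 / 0.776418 ≈ 0.7600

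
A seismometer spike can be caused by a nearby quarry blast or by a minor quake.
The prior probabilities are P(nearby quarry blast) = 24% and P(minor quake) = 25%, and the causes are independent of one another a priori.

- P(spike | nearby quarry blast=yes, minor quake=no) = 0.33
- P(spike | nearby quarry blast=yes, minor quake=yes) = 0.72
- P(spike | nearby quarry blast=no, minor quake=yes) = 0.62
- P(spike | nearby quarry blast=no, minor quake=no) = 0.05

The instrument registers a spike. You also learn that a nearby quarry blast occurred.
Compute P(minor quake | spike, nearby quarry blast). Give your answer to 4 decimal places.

P(minor quake | spike, nearby quarry blast) ≈ 0.4211

Enumerate both values of minor quake and weight by the priors:
  P(spike | nearby quarry blast) = 0.33×0.75 + 0.72×0.25
        = 0.247500 + 0.180000 = 0.427500
Keeping only the minor quake-present terms gives 0.180000, so
  P(minor quake | spike, nearby quarry blast) = 0.180000 / 0.427500 ≈ 0.4211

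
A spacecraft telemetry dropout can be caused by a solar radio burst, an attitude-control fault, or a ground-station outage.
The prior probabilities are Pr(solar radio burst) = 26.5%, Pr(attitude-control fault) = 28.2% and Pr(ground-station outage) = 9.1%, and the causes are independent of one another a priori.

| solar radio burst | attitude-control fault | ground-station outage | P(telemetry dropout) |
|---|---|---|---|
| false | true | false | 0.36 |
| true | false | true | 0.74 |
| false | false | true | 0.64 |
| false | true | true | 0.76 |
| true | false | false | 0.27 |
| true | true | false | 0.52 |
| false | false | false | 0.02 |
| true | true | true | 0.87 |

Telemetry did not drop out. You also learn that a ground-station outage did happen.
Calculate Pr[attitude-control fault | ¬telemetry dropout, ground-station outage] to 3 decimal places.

P(¬telemetry dropout | ground-station outage) = 0.36·0.735·0.718 + 0.24·0.735·0.282 + 0.26·0.265·0.718 + 0.13·0.265·0.282 = 0.189983 + 0.049745 + 0.049470 + 0.009715 = 0.298913
The attitude-control fault-present share is 0.049745 + 0.009715 = 0.059460.
P(attitude-control fault | ¬telemetry dropout, ground-station outage) = 0.059460 / 0.298913 ≈ 0.199

Pr[attitude-control fault | ¬telemetry dropout, ground-station outage] ≈ 0.199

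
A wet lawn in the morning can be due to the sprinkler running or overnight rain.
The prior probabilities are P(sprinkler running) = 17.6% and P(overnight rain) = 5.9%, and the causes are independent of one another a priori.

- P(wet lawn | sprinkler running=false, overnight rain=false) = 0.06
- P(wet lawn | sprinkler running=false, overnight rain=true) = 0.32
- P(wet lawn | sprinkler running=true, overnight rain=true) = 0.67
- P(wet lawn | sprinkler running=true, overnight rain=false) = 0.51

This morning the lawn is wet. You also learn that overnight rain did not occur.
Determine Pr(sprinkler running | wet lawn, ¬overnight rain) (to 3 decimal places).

By total probability over both values of sprinkler running:
  P(wet lawn | ¬overnight rain) = 0.06*0.824 + 0.51*0.176
        = 0.049440 + 0.089760 = 0.139200
Keeping only the sprinkler running-present terms gives 0.089760, so
  P(sprinkler running | wet lawn, ¬overnight rain) = 0.089760 / 0.139200 ≈ 0.645

Pr(sprinkler running | wet lawn, ¬overnight rain) ≈ 0.645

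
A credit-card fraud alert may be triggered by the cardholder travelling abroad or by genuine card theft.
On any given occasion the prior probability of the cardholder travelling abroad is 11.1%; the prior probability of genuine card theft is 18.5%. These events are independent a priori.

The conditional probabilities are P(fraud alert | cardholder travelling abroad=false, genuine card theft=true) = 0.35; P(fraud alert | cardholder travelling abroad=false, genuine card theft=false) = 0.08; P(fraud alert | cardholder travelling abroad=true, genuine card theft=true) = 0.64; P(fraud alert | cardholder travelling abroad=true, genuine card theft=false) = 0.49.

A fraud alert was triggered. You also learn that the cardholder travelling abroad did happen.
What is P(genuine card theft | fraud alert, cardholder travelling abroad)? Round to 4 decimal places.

P(genuine card theft | fraud alert, cardholder travelling abroad) ≈ 0.2287

Enumerate both values of genuine card theft and weight by the priors:
  P(fraud alert | cardholder travelling abroad) = 0.49×0.815 + 0.64×0.185
        = 0.399350 + 0.118400 = 0.517750
Keeping only the genuine card theft-present terms gives 0.118400, so
  P(genuine card theft | fraud alert, cardholder travelling abroad) = 0.118400 / 0.517750 ≈ 0.2287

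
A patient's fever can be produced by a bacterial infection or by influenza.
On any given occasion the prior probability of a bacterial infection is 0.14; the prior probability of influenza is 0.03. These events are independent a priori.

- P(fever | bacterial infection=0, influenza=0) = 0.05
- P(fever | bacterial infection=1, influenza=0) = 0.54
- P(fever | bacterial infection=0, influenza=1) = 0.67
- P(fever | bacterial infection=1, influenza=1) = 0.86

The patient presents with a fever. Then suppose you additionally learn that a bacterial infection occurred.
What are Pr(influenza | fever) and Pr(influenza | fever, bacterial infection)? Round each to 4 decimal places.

Pr(influenza | fever) ≈ 0.1537; Pr(influenza | fever, bacterial infection) ≈ 0.0469

P(fever) = 0.05*0.86*0.97 + 0.67*0.86*0.03 + 0.54*0.14*0.97 + 0.86*0.14*0.03 = 0.041710 + 0.017286 + 0.073332 + 0.003612 = 0.135940
Restricting to configurations with influenza present: 0.017286 + 0.003612 = 0.020898.
So P(influenza | fever) = 0.020898/0.135940 ≈ 0.1537.

Now also conditioning on bacterial infection=true:
P(fever | bacterial infection) = 0.54*0.97 + 0.86*0.03 = 0.523800 + 0.025800 = 0.549600
Of this, 0.025800 comes from 0.86*0.03 (the influenza=true cases).
Hence the posterior is 0.025800/0.549600 ≈ 0.0469.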